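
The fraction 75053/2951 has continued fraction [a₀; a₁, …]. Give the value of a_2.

3

Run the Euclidean algorithm, recording each quotient:
75053 ÷ 2951 → quotient 25, remainder 1278
2951 ÷ 1278 → quotient 2, remainder 395
1278 ÷ 395 → quotient 3, remainder 93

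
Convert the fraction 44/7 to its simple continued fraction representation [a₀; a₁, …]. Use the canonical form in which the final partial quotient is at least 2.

[6; 3, 2]

44 = 6·7 + 2, so a_0 = 6
7 = 3·2 + 1, so a_1 = 3
2 = 2·1 + 0, so a_2 = 2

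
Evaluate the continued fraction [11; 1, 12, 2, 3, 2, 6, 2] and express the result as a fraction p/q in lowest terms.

35574/2983

Start with 2.
6 + 1/(2/1) = 6 + 1/2 = 13/2
2 + 1/(13/2) = 2 + 2/13 = 28/13
3 + 1/(28/13) = 3 + 13/28 = 97/28
2 + 1/(97/28) = 2 + 28/97 = 222/97
12 + 1/(222/97) = 12 + 97/222 = 2761/222
1 + 1/(2761/222) = 1 + 222/2761 = 2983/2761
11 + 1/(2983/2761) = 11 + 2761/2983 = 35574/2983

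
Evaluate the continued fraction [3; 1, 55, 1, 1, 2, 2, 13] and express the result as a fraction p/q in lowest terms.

36279/9110

Starting at the tail and folding back:
Start with 13.
2 + 1/(13/1) = 2 + 1/13 = 27/13
2 + 1/(27/13) = 2 + 13/27 = 67/27
1 + 1/(67/27) = 1 + 27/67 = 94/67
1 + 1/(94/67) = 1 + 67/94 = 161/94
55 + 1/(161/94) = 55 + 94/161 = 8949/161
1 + 1/(8949/161) = 1 + 161/8949 = 9110/8949
3 + 1/(9110/8949) = 3 + 8949/9110 = 36279/9110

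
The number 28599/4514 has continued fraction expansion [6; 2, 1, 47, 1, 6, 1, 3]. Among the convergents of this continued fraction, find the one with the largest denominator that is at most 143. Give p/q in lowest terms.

List convergents until the denominator exceeds the bound:
a_0 = 6: 6/1  (≤ bound)
a_1 = 2: 13/2  (≤ bound)
a_2 = 1: 19/3  (≤ bound)
a_3 = 47: 906/143  (≤ bound)
a_4 = 1: 925/146  (> 143, stop)

906/143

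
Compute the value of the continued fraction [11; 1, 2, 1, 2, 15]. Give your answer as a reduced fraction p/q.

a_0 = 11: 11/1
a_1 = 1: 12/1
a_2 = 2: 35/3
a_3 = 1: 47/4
a_4 = 2: 129/11
a_5 = 15: 1982/169

1982/169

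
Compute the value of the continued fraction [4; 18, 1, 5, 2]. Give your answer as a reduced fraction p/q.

993/245

Build up convergents one term at a time:
a_0 = 4: 4/1
a_1 = 18: 73/18
a_2 = 1: 77/19
a_3 = 5: 458/113
a_4 = 2: 993/245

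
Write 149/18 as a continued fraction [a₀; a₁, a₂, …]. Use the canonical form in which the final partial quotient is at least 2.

149 ÷ 18 → quotient 8, remainder 5
18 ÷ 5 → quotient 3, remainder 3
5 ÷ 3 → quotient 1, remainder 2
3 ÷ 2 → quotient 1, remainder 1
2 ÷ 1 → quotient 2, remainder 0

[8; 3, 1, 1, 2]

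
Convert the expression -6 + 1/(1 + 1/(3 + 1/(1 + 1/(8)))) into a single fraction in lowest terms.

-229/44

a_0 = -6: -6/1
a_1 = 1: -5/1
a_2 = 3: -21/4
a_3 = 1: -26/5
a_4 = 8: -229/44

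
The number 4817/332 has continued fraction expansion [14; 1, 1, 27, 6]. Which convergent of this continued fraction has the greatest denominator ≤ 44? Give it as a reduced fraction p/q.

a_0 = 14: 14/1  (≤ bound)
a_1 = 1: 15/1  (≤ bound)
a_2 = 1: 29/2  (≤ bound)
a_3 = 27: 798/55  (> 44, stop)

29/2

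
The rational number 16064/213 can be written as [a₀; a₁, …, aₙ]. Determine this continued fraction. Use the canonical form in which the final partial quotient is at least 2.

[75; 2, 2, 1, 1, 5, 3]

16064 = 75·213 + 89, so a_0 = 75
213 = 2·89 + 35, so a_1 = 2
89 = 2·35 + 19, so a_2 = 2
35 = 1·19 + 16, so a_3 = 1
19 = 1·16 + 3, so a_4 = 1
16 = 5·3 + 1, so a_5 = 5
3 = 3·1 + 0, so a_6 = 3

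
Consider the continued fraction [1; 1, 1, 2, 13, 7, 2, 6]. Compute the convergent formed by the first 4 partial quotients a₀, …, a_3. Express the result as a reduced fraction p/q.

8/5

Start with 2.
1 + 1/(2/1) = 1 + 1/2 = 3/2
1 + 1/(3/2) = 1 + 2/3 = 5/3
1 + 1/(5/3) = 1 + 3/5 = 8/5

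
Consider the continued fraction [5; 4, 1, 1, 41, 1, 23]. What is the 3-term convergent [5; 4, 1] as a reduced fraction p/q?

Starting at the tail and folding back:
Start with 1.
4 + 1/(1/1) = 4 + 1/1 = 5/1
5 + 1/(5/1) = 5 + 1/5 = 26/5

26/5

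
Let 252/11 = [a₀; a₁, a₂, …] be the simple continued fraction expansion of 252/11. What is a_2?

252 ÷ 11 → quotient 22, remainder 10
11 ÷ 10 → quotient 1, remainder 1
10 ÷ 1 → quotient 10, remainder 0

10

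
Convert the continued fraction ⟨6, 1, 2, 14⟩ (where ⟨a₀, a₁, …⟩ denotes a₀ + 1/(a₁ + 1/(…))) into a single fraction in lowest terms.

287/43

Build up convergents one term at a time:
a_0 = 6: 6/1
a_1 = 1: 7/1
a_2 = 2: 20/3
a_3 = 14: 287/43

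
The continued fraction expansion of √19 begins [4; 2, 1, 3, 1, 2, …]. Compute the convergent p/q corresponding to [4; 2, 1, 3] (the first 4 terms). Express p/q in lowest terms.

Starting at the tail and folding back:
Start with 3.
1 + 1/(3/1) = 1 + 1/3 = 4/3
2 + 1/(4/3) = 2 + 3/4 = 11/4
4 + 1/(11/4) = 4 + 4/11 = 48/11

48/11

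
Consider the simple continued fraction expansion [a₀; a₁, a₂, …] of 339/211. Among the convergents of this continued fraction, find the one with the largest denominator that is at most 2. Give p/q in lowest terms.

a_0 = 1: 1/1  (≤ bound)
a_1 = 1: 2/1  (≤ bound)
a_2 = 1: 3/2  (≤ bound)
a_3 = 1: 5/3  (> 2, stop)

3/2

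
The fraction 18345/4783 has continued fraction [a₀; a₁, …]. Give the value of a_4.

1

18345 = 3·4783 + 3996, so a_0 = 3
4783 = 1·3996 + 787, so a_1 = 1
3996 = 5·787 + 61, so a_2 = 5
787 = 12·61 + 55, so a_3 = 12
61 = 1·55 + 6, so a_4 = 1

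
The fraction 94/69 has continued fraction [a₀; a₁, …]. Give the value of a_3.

⌊94/69⌋ = 1, remainder 25
⌊69/25⌋ = 2, remainder 19
⌊25/19⌋ = 1, remainder 6
⌊19/6⌋ = 3, remainder 1

3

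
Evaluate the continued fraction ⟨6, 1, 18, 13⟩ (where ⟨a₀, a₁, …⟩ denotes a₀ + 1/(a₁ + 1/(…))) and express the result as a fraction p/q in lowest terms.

1723/248

Start with 13.
18 + 1/(13/1) = 18 + 1/13 = 235/13
1 + 1/(235/13) = 1 + 13/235 = 248/235
6 + 1/(248/235) = 6 + 235/248 = 1723/248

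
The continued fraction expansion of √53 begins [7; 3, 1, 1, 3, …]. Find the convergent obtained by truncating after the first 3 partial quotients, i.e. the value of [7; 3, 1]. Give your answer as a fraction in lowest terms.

Start with 1.
3 + 1/(1/1) = 3 + 1/1 = 4/1
7 + 1/(4/1) = 7 + 1/4 = 29/4

29/4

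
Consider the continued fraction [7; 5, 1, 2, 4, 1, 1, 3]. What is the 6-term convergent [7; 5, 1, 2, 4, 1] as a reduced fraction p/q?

Start with 1.
4 + 1/(1/1) = 4 + 1/1 = 5/1
2 + 1/(5/1) = 2 + 1/5 = 11/5
1 + 1/(11/5) = 1 + 5/11 = 16/11
5 + 1/(16/11) = 5 + 11/16 = 91/16
7 + 1/(91/16) = 7 + 16/91 = 653/91

653/91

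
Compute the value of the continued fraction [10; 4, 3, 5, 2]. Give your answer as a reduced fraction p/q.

1545/151

Work from the innermost term outward:
Start with 2.
5 + 1/(2/1) = 5 + 1/2 = 11/2
3 + 1/(11/2) = 3 + 2/11 = 35/11
4 + 1/(35/11) = 4 + 11/35 = 151/35
10 + 1/(151/35) = 10 + 35/151 = 1545/151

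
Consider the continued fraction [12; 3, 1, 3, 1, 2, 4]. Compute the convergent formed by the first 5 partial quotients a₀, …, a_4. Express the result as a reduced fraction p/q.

233/19

Start with 1.
3 + 1/(1/1) = 3 + 1/1 = 4/1
1 + 1/(4/1) = 1 + 1/4 = 5/4
3 + 1/(5/4) = 3 + 4/5 = 19/5
12 + 1/(19/5) = 12 + 5/19 = 233/19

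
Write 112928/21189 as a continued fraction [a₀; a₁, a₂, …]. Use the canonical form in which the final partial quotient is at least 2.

112928 = 5·21189 + 6983, so a_0 = 5
21189 = 3·6983 + 240, so a_1 = 3
6983 = 29·240 + 23, so a_2 = 29
240 = 10·23 + 10, so a_3 = 10
23 = 2·10 + 3, so a_4 = 2
10 = 3·3 + 1, so a_5 = 3
3 = 3·1 + 0, so a_6 = 3

[5; 3, 29, 10, 2, 3, 3]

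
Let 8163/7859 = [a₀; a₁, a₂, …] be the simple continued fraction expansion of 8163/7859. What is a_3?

⌊8163/7859⌋ = 1, remainder 304
⌊7859/304⌋ = 25, remainder 259
⌊304/259⌋ = 1, remainder 45
⌊259/45⌋ = 5, remainder 34

5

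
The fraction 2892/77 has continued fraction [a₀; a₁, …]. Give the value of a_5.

2892 ÷ 77 → quotient 37, remainder 43
77 ÷ 43 → quotient 1, remainder 34
43 ÷ 34 → quotient 1, remainder 9
34 ÷ 9 → quotient 3, remainder 7
9 ÷ 7 → quotient 1, remainder 2
7 ÷ 2 → quotient 3, remainder 1

3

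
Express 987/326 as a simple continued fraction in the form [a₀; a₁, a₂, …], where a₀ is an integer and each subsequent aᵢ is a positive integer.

⌊987/326⌋ = 3, remainder 9
⌊326/9⌋ = 36, remainder 2
⌊9/2⌋ = 4, remainder 1
⌊2/1⌋ = 2, remainder 0

[3; 36, 4, 2]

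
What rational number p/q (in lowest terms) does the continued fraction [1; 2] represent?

3/2

a_0 = 1: 1/1
a_1 = 2: 3/2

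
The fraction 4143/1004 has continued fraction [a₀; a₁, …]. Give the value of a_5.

1

Run the Euclidean algorithm, recording each quotient:
⌊4143/1004⌋ = 4, remainder 127
⌊1004/127⌋ = 7, remainder 115
⌊127/115⌋ = 1, remainder 12
⌊115/12⌋ = 9, remainder 7
⌊12/7⌋ = 1, remainder 5
⌊7/5⌋ = 1, remainder 2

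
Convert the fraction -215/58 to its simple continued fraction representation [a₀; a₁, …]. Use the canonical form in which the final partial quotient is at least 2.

Repeatedly divide and take the remainder:
-215 = -4·58 + 17, so a_0 = -4
58 = 3·17 + 7, so a_1 = 3
17 = 2·7 + 3, so a_2 = 2
7 = 2·3 + 1, so a_3 = 2
3 = 3·1 + 0, so a_4 = 3

[-4; 3, 2, 2, 3]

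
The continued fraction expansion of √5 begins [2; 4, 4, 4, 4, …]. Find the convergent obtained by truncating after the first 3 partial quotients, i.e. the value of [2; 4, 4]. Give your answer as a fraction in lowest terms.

38/17

Start with 4.
4 + 1/(4/1) = 4 + 1/4 = 17/4
2 + 1/(17/4) = 2 + 4/17 = 38/17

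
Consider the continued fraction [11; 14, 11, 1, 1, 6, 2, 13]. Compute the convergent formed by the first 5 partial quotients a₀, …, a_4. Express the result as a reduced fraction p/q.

3587/324

Use the convergent recurrence hₖ = aₖ·hₖ₋₁ + hₖ₋₂ (and likewise for the denominators kₖ):
a_0 = 11: 11/1
a_1 = 14: 155/14
a_2 = 11: 1716/155
a_3 = 1: 1871/169
a_4 = 1: 3587/324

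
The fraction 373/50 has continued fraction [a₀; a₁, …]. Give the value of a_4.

373 ÷ 50 → quotient 7, remainder 23
50 ÷ 23 → quotient 2, remainder 4
23 ÷ 4 → quotient 5, remainder 3
4 ÷ 3 → quotient 1, remainder 1
3 ÷ 1 → quotient 3, remainder 0

3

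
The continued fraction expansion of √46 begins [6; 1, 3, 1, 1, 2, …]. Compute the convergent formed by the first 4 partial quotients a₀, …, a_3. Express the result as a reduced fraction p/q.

a_0 = 6: 6/1
a_1 = 1: 7/1
a_2 = 3: 27/4
a_3 = 1: 34/5

34/5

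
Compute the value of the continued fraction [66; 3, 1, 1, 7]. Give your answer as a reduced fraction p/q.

3513/53

Collapse the nested fraction from the inside out:
Start with 7.
1 + 1/(7/1) = 1 + 1/7 = 8/7
1 + 1/(8/7) = 1 + 7/8 = 15/8
3 + 1/(15/8) = 3 + 8/15 = 53/15
66 + 1/(53/15) = 66 + 15/53 = 3513/53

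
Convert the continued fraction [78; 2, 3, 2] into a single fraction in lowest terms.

1255/16

Start with 2.
3 + 1/(2/1) = 3 + 1/2 = 7/2
2 + 1/(7/2) = 2 + 2/7 = 16/7
78 + 1/(16/7) = 78 + 7/16 = 1255/16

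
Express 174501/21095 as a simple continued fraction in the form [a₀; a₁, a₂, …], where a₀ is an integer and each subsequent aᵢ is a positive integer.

Apply division with remainder until the remainder is 0:
⌊174501/21095⌋ = 8, remainder 5741
⌊21095/5741⌋ = 3, remainder 3872
⌊5741/3872⌋ = 1, remainder 1869
⌊3872/1869⌋ = 2, remainder 134
⌊1869/134⌋ = 13, remainder 127
⌊134/127⌋ = 1, remainder 7
⌊127/7⌋ = 18, remainder 1
⌊7/1⌋ = 7, remainder 0

[8; 3, 1, 2, 13, 1, 18, 7]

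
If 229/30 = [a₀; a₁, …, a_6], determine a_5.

⌊229/30⌋ = 7, remainder 19
⌊30/19⌋ = 1, remainder 11
⌊19/11⌋ = 1, remainder 8
⌊11/8⌋ = 1, remainder 3
⌊8/3⌋ = 2, remainder 2
⌊3/2⌋ = 1, remainder 1

1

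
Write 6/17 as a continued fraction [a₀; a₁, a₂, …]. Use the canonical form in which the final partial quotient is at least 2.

[0; 2, 1, 5]

6 ÷ 17 → quotient 0, remainder 6
17 ÷ 6 → quotient 2, remainder 5
6 ÷ 5 → quotient 1, remainder 1
5 ÷ 1 → quotient 5, remainder 0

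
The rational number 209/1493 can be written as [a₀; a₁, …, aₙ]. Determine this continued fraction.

[0; 7, 6, 1, 29]

Run the Euclidean algorithm, recording each quotient:
209 = 0·1493 + 209, so a_0 = 0
1493 = 7·209 + 30, so a_1 = 7
209 = 6·30 + 29, so a_2 = 6
30 = 1·29 + 1, so a_3 = 1
29 = 29·1 + 0, so a_4 = 29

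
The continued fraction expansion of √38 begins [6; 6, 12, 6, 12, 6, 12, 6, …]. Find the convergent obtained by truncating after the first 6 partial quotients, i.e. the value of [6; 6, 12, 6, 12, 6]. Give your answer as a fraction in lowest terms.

202501/32850

a_0 = 6: 6/1
a_1 = 6: 37/6
a_2 = 12: 450/73
a_3 = 6: 2737/444
a_4 = 12: 33294/5401
a_5 = 6: 202501/32850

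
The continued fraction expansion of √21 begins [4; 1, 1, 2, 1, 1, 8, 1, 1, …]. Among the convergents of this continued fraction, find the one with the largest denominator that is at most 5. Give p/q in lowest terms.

List convergents until the denominator exceeds the bound:
a_0 = 4: 4/1  (≤ bound)
a_1 = 1: 5/1  (≤ bound)
a_2 = 1: 9/2  (≤ bound)
a_3 = 2: 23/5  (≤ bound)
a_4 = 1: 32/7  (> 5, stop)

23/5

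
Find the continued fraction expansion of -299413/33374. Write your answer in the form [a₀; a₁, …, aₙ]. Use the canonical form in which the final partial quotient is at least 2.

[-9; 35, 50, 6, 3]

Repeatedly divide and take the remainder:
-299413 = -9·33374 + 953, so a_0 = -9
33374 = 35·953 + 19, so a_1 = 35
953 = 50·19 + 3, so a_2 = 50
19 = 6·3 + 1, so a_3 = 6
3 = 3·1 + 0, so a_4 = 3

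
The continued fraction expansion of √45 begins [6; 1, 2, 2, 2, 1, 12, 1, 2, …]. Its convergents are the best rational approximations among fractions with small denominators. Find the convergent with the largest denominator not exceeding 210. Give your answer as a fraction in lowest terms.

a_0 = 6: 6/1  (≤ bound)
a_1 = 1: 7/1  (≤ bound)
a_2 = 2: 20/3  (≤ bound)
a_3 = 2: 47/7  (≤ bound)
a_4 = 2: 114/17  (≤ bound)
a_5 = 1: 161/24  (≤ bound)
a_6 = 12: 2046/305  (> 210, stop)

161/24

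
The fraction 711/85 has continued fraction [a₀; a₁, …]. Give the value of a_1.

2

Apply division with remainder until the remainder is 0:
711 = 8·85 + 31, so a_0 = 8
85 = 2·31 + 23, so a_1 = 2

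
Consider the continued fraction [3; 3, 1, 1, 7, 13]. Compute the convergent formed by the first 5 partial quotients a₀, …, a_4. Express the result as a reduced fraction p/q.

a_0 = 3: 3/1
a_1 = 3: 10/3
a_2 = 1: 13/4
a_3 = 1: 23/7
a_4 = 7: 174/53

174/53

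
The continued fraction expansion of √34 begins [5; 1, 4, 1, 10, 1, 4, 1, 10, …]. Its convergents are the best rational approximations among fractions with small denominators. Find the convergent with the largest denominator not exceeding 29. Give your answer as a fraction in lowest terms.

35/6

a_0 = 5: 5/1  (≤ bound)
a_1 = 1: 6/1  (≤ bound)
a_2 = 4: 29/5  (≤ bound)
a_3 = 1: 35/6  (≤ bound)
a_4 = 10: 379/65  (> 29, stop)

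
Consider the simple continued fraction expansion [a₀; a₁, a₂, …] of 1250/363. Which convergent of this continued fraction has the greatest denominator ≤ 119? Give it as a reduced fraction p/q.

396/115

a_0 = 3: 3/1  (≤ bound)
a_1 = 2: 7/2  (≤ bound)
a_2 = 3: 24/7  (≤ bound)
a_3 = 1: 31/9  (≤ bound)
a_4 = 12: 396/115  (≤ bound)
a_5 = 1: 427/124  (> 119, stop)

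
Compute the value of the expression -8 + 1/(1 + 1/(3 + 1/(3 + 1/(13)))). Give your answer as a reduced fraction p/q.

-1251/173

a_0 = -8: -8/1
a_1 = 1: -7/1
a_2 = 3: -29/4
a_3 = 3: -94/13
a_4 = 13: -1251/173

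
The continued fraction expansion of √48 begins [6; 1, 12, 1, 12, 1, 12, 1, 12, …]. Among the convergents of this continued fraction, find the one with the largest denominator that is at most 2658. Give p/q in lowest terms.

List convergents until the denominator exceeds the bound:
a_0 = 6: 6/1  (≤ bound)
a_1 = 1: 7/1  (≤ bound)
a_2 = 12: 90/13  (≤ bound)
a_3 = 1: 97/14  (≤ bound)
a_4 = 12: 1254/181  (≤ bound)
a_5 = 1: 1351/195  (≤ bound)
a_6 = 12: 17466/2521  (≤ bound)
a_7 = 1: 18817/2716  (> 2658, stop)

17466/2521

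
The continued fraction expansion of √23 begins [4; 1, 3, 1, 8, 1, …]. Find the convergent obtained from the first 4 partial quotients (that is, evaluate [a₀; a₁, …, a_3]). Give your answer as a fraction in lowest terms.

24/5

Start with 1.
3 + 1/(1/1) = 3 + 1/1 = 4/1
1 + 1/(4/1) = 1 + 1/4 = 5/4
4 + 1/(5/4) = 4 + 4/5 = 24/5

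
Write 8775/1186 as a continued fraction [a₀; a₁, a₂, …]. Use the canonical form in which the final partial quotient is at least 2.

[7; 2, 1, 1, 33, 3, 2]

Run the Euclidean algorithm, recording each quotient:
⌊8775/1186⌋ = 7, remainder 473
⌊1186/473⌋ = 2, remainder 240
⌊473/240⌋ = 1, remainder 233
⌊240/233⌋ = 1, remainder 7
⌊233/7⌋ = 33, remainder 2
⌊7/2⌋ = 3, remainder 1
⌊2/1⌋ = 2, remainder 0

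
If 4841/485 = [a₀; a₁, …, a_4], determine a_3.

4841 = 9·485 + 476, so a_0 = 9
485 = 1·476 + 9, so a_1 = 1
476 = 52·9 + 8, so a_2 = 52
9 = 1·8 + 1, so a_3 = 1

1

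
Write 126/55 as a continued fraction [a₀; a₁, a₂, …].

126 = 2·55 + 16, so a_0 = 2
55 = 3·16 + 7, so a_1 = 3
16 = 2·7 + 2, so a_2 = 2
7 = 3·2 + 1, so a_3 = 3
2 = 2·1 + 0, so a_4 = 2

[2; 3, 2, 3, 2]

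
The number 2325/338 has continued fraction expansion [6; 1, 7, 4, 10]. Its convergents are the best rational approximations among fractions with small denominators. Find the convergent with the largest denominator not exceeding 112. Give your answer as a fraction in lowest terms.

List convergents until the denominator exceeds the bound:
a_0 = 6: 6/1  (≤ bound)
a_1 = 1: 7/1  (≤ bound)
a_2 = 7: 55/8  (≤ bound)
a_3 = 4: 227/33  (≤ bound)
a_4 = 10: 2325/338  (> 112, stop)

227/33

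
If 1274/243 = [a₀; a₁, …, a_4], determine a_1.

4

Repeatedly divide and take the remainder:
1274 = 5·243 + 59, so a_0 = 5
243 = 4·59 + 7, so a_1 = 4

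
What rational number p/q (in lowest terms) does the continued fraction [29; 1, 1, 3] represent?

207/7

Use the convergent recurrence hₖ = aₖ·hₖ₋₁ + hₖ₋₂ (and likewise for the denominators kₖ):
a_0 = 29: 29/1
a_1 = 1: 30/1
a_2 = 1: 59/2
a_3 = 3: 207/7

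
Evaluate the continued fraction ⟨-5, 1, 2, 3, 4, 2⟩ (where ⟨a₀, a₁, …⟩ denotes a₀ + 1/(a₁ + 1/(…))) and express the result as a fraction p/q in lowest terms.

a_0 = -5: -5/1
a_1 = 1: -4/1
a_2 = 2: -13/3
a_3 = 3: -43/10
a_4 = 4: -185/43
a_5 = 2: -413/96

-413/96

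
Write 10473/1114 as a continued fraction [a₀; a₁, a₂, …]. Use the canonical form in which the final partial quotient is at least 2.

[9; 2, 2, 31, 2, 3]

10473 = 9·1114 + 447, so a_0 = 9
1114 = 2·447 + 220, so a_1 = 2
447 = 2·220 + 7, so a_2 = 2
220 = 31·7 + 3, so a_3 = 31
7 = 2·3 + 1, so a_4 = 2
3 = 3·1 + 0, so a_5 = 3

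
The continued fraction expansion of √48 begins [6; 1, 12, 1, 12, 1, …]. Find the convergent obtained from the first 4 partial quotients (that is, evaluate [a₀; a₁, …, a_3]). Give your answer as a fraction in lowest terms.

Start with 1.
12 + 1/(1/1) = 12 + 1/1 = 13/1
1 + 1/(13/1) = 1 + 1/13 = 14/13
6 + 1/(14/13) = 6 + 13/14 = 97/14

97/14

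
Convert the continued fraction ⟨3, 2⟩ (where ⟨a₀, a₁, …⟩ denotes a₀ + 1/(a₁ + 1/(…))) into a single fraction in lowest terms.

Start with 2.
3 + 1/(2/1) = 3 + 1/2 = 7/2

7/2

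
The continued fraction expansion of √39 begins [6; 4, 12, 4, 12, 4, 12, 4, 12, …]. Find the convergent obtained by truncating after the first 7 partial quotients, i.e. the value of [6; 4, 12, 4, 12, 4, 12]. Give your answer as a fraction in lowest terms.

Start with 12.
4 + 1/(12/1) = 4 + 1/12 = 49/12
12 + 1/(49/12) = 12 + 12/49 = 600/49
4 + 1/(600/49) = 4 + 49/600 = 2449/600
12 + 1/(2449/600) = 12 + 600/2449 = 29988/2449
4 + 1/(29988/2449) = 4 + 2449/29988 = 122401/29988
6 + 1/(122401/29988) = 6 + 29988/122401 = 764394/122401

764394/122401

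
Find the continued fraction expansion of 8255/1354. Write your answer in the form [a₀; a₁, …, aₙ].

8255 = 6·1354 + 131, so a_0 = 6
1354 = 10·131 + 44, so a_1 = 10
131 = 2·44 + 43, so a_2 = 2
44 = 1·43 + 1, so a_3 = 1
43 = 43·1 + 0, so a_4 = 43

[6; 10, 2, 1, 43]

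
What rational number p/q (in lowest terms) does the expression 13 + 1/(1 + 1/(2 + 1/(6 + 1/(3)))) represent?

Use the convergent recurrence hₖ = aₖ·hₖ₋₁ + hₖ₋₂ (and likewise for the denominators kₖ):
a_0 = 13: 13/1
a_1 = 1: 14/1
a_2 = 2: 41/3
a_3 = 6: 260/19
a_4 = 3: 821/60

821/60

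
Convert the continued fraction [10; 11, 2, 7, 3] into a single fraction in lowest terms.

a_0 = 10: 10/1
a_1 = 11: 111/11
a_2 = 2: 232/23
a_3 = 7: 1735/172
a_4 = 3: 5437/539

5437/539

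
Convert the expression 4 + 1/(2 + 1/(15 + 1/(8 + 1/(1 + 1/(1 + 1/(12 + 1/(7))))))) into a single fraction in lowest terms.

Start with 7.
12 + 1/(7/1) = 12 + 1/7 = 85/7
1 + 1/(85/7) = 1 + 7/85 = 92/85
1 + 1/(92/85) = 1 + 85/92 = 177/92
8 + 1/(177/92) = 8 + 92/177 = 1508/177
15 + 1/(1508/177) = 15 + 177/1508 = 22797/1508
2 + 1/(22797/1508) = 2 + 1508/22797 = 47102/22797
4 + 1/(47102/22797) = 4 + 22797/47102 = 211205/47102

211205/47102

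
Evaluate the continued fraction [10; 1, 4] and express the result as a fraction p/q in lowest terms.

54/5

Start with 4.
1 + 1/(4/1) = 1 + 1/4 = 5/4
10 + 1/(5/4) = 10 + 4/5 = 54/5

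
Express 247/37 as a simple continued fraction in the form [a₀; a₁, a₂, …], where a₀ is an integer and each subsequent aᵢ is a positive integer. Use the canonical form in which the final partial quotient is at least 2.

[6; 1, 2, 12]

Repeatedly divide and take the remainder:
⌊247/37⌋ = 6, remainder 25
⌊37/25⌋ = 1, remainder 12
⌊25/12⌋ = 2, remainder 1
⌊12/1⌋ = 12, remainder 0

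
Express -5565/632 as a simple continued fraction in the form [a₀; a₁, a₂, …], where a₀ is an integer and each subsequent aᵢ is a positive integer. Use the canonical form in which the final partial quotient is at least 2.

[-9; 5, 7, 4, 4]

-5565 ÷ 632 → quotient -9, remainder 123
632 ÷ 123 → quotient 5, remainder 17
123 ÷ 17 → quotient 7, remainder 4
17 ÷ 4 → quotient 4, remainder 1
4 ÷ 1 → quotient 4, remainder 0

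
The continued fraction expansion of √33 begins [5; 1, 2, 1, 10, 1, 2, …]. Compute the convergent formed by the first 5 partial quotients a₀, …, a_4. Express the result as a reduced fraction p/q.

247/43

a_0 = 5: 5/1
a_1 = 1: 6/1
a_2 = 2: 17/3
a_3 = 1: 23/4
a_4 = 10: 247/43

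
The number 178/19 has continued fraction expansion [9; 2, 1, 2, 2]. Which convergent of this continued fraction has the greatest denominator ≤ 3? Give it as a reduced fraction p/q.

List convergents until the denominator exceeds the bound:
a_0 = 9: 9/1  (≤ bound)
a_1 = 2: 19/2  (≤ bound)
a_2 = 1: 28/3  (≤ bound)
a_3 = 2: 75/8  (> 3, stop)

28/3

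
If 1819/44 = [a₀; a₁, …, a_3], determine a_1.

2

1819 ÷ 44 → quotient 41, remainder 15
44 ÷ 15 → quotient 2, remainder 14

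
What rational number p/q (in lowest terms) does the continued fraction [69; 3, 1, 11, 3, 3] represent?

33381/482

Compute successive convergents:
a_0 = 69: 69/1
a_1 = 3: 208/3
a_2 = 1: 277/4
a_3 = 11: 3255/47
a_4 = 3: 10042/145
a_5 = 3: 33381/482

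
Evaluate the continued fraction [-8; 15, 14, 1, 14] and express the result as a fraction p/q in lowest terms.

Compute successive convergents:
a_0 = -8: -8/1
a_1 = 15: -119/15
a_2 = 14: -1674/211
a_3 = 1: -1793/226
a_4 = 14: -26776/3375

-26776/3375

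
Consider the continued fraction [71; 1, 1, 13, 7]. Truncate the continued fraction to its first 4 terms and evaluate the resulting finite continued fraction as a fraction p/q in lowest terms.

1931/27

Start with 13.
1 + 1/(13/1) = 1 + 1/13 = 14/13
1 + 1/(14/13) = 1 + 13/14 = 27/14
71 + 1/(27/14) = 71 + 14/27 = 1931/27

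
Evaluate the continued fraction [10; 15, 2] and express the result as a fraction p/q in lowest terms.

a_0 = 10: 10/1
a_1 = 15: 151/15
a_2 = 2: 312/31

312/31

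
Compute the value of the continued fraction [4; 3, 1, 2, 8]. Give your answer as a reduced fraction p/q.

393/92

Start with 8.
2 + 1/(8/1) = 2 + 1/8 = 17/8
1 + 1/(17/8) = 1 + 8/17 = 25/17
3 + 1/(25/17) = 3 + 17/25 = 92/25
4 + 1/(92/25) = 4 + 25/92 = 393/92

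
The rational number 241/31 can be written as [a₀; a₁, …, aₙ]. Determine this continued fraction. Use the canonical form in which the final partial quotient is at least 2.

[7; 1, 3, 2, 3]

241 = 7·31 + 24, so a_0 = 7
31 = 1·24 + 7, so a_1 = 1
24 = 3·7 + 3, so a_2 = 3
7 = 2·3 + 1, so a_3 = 2
3 = 3·1 + 0, so a_4 = 3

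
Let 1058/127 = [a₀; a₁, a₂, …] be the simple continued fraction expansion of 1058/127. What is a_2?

42

Run the Euclidean algorithm, recording each quotient:
1058 = 8·127 + 42, so a_0 = 8
127 = 3·42 + 1, so a_1 = 3
42 = 42·1 + 0, so a_2 = 42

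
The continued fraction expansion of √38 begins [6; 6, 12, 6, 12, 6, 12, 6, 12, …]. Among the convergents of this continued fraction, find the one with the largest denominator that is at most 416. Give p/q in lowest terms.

List convergents until the denominator exceeds the bound:
a_0 = 6: 6/1  (≤ bound)
a_1 = 6: 37/6  (≤ bound)
a_2 = 12: 450/73  (≤ bound)
a_3 = 6: 2737/444  (> 416, stop)

450/73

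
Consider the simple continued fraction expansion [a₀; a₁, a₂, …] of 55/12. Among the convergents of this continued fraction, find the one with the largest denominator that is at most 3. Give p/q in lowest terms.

a_0 = 4: 4/1  (≤ bound)
a_1 = 1: 5/1  (≤ bound)
a_2 = 1: 9/2  (≤ bound)
a_3 = 2: 23/5  (> 3, stop)

9/2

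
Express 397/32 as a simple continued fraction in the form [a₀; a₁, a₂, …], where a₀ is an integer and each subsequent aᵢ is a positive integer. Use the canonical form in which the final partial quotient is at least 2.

[12; 2, 2, 6]

⌊397/32⌋ = 12, remainder 13
⌊32/13⌋ = 2, remainder 6
⌊13/6⌋ = 2, remainder 1
⌊6/1⌋ = 6, remainder 0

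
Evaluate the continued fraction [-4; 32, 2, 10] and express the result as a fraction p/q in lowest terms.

-2707/682

Start with 10.
2 + 1/(10/1) = 2 + 1/10 = 21/10
32 + 1/(21/10) = 32 + 10/21 = 682/21
-4 + 1/(682/21) = -4 + 21/682 = -2707/682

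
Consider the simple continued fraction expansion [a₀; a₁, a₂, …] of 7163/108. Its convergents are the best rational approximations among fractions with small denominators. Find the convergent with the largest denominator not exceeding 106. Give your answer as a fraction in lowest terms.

2454/37

a_0 = 66: 66/1  (≤ bound)
a_1 = 3: 199/3  (≤ bound)
a_2 = 11: 2255/34  (≤ bound)
a_3 = 1: 2454/37  (≤ bound)
a_4 = 2: 7163/108  (> 106, stop)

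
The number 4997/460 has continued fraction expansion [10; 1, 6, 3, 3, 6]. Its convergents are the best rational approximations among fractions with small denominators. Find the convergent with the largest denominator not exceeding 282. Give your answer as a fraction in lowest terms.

a_0 = 10: 10/1  (≤ bound)
a_1 = 1: 11/1  (≤ bound)
a_2 = 6: 76/7  (≤ bound)
a_3 = 3: 239/22  (≤ bound)
a_4 = 3: 793/73  (≤ bound)
a_5 = 6: 4997/460  (> 282, stop)

793/73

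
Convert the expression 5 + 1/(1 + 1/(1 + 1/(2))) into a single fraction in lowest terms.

Start with 2.
1 + 1/(2/1) = 1 + 1/2 = 3/2
1 + 1/(3/2) = 1 + 2/3 = 5/3
5 + 1/(5/3) = 5 + 3/5 = 28/5

28/5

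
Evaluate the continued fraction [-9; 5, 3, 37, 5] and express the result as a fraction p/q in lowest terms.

Collapse the nested fraction from the inside out:
Start with 5.
37 + 1/(5/1) = 37 + 1/5 = 186/5
3 + 1/(186/5) = 3 + 5/186 = 563/186
5 + 1/(563/186) = 5 + 186/563 = 3001/563
-9 + 1/(3001/563) = -9 + 563/3001 = -26446/3001

-26446/3001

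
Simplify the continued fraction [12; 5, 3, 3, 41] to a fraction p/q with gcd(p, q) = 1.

26681/2189

Collapse the nested fraction from the inside out:
Start with 41.
3 + 1/(41/1) = 3 + 1/41 = 124/41
3 + 1/(124/41) = 3 + 41/124 = 413/124
5 + 1/(413/124) = 5 + 124/413 = 2189/413
12 + 1/(2189/413) = 12 + 413/2189 = 26681/2189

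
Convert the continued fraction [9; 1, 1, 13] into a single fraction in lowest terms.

Start with 13.
1 + 1/(13/1) = 1 + 1/13 = 14/13
1 + 1/(14/13) = 1 + 13/14 = 27/14
9 + 1/(27/14) = 9 + 14/27 = 257/27

257/27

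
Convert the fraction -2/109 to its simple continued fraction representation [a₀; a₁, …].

Repeatedly divide and take the remainder:
-2 ÷ 109 → quotient -1, remainder 107
109 ÷ 107 → quotient 1, remainder 2
107 ÷ 2 → quotient 53, remainder 1
2 ÷ 1 → quotient 2, remainder 0

[-1; 1, 53, 2]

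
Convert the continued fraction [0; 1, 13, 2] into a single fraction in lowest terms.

27/29

Start with 2.
13 + 1/(2/1) = 13 + 1/2 = 27/2
1 + 1/(27/2) = 1 + 2/27 = 29/27
0 + 1/(29/27) = 0 + 27/29 = 27/29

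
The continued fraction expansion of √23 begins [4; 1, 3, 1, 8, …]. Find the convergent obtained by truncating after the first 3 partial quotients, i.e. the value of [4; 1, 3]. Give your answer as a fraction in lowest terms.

Starting at the tail and folding back:
Start with 3.
1 + 1/(3/1) = 1 + 1/3 = 4/3
4 + 1/(4/3) = 4 + 3/4 = 19/4

19/4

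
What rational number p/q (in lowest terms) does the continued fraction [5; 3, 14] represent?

229/43

a_0 = 5: 5/1
a_1 = 3: 16/3
a_2 = 14: 229/43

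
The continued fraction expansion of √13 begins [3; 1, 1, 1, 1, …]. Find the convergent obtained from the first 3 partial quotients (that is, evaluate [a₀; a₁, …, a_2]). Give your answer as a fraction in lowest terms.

7/2

a_0 = 3: 3/1
a_1 = 1: 4/1
a_2 = 1: 7/2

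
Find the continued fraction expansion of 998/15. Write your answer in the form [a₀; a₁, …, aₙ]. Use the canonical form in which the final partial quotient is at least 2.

998 ÷ 15 → quotient 66, remainder 8
15 ÷ 8 → quotient 1, remainder 7
8 ÷ 7 → quotient 1, remainder 1
7 ÷ 1 → quotient 7, remainder 0

[66; 1, 1, 7]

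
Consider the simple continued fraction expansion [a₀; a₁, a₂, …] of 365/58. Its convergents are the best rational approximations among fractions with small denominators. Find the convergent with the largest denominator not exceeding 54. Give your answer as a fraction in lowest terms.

107/17

List convergents until the denominator exceeds the bound:
a_0 = 6: 6/1  (≤ bound)
a_1 = 3: 19/3  (≤ bound)
a_2 = 2: 44/7  (≤ bound)
a_3 = 2: 107/17  (≤ bound)
a_4 = 3: 365/58  (> 54, stop)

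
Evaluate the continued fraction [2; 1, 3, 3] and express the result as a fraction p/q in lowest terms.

36/13

Compute successive convergents:
a_0 = 2: 2/1
a_1 = 1: 3/1
a_2 = 3: 11/4
a_3 = 3: 36/13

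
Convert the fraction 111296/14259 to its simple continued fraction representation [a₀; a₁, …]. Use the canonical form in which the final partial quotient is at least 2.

[7; 1, 4, 7, 3, 12, 3, 3]

Run the Euclidean algorithm, recording each quotient:
111296 ÷ 14259 → quotient 7, remainder 11483
14259 ÷ 11483 → quotient 1, remainder 2776
11483 ÷ 2776 → quotient 4, remainder 379
2776 ÷ 379 → quotient 7, remainder 123
379 ÷ 123 → quotient 3, remainder 10
123 ÷ 10 → quotient 12, remainder 3
10 ÷ 3 → quotient 3, remainder 1
3 ÷ 1 → quotient 3, remainder 0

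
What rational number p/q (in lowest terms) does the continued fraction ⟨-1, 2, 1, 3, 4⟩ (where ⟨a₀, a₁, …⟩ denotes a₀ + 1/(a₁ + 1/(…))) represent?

-30/47

Start with 4.
3 + 1/(4/1) = 3 + 1/4 = 13/4
1 + 1/(13/4) = 1 + 4/13 = 17/13
2 + 1/(17/13) = 2 + 13/17 = 47/17
-1 + 1/(47/17) = -1 + 17/47 = -30/47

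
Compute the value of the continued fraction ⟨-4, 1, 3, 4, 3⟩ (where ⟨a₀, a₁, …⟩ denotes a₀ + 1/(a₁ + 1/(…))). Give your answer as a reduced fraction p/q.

-178/55

Starting at the tail and folding back:
Start with 3.
4 + 1/(3/1) = 4 + 1/3 = 13/3
3 + 1/(13/3) = 3 + 3/13 = 42/13
1 + 1/(42/13) = 1 + 13/42 = 55/42
-4 + 1/(55/42) = -4 + 42/55 = -178/55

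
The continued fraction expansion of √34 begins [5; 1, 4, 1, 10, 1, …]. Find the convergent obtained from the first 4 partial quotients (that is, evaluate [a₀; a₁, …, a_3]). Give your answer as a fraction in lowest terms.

Use the convergent recurrence hₖ = aₖ·hₖ₋₁ + hₖ₋₂ (and likewise for the denominators kₖ):
a_0 = 5: 5/1
a_1 = 1: 6/1
a_2 = 4: 29/5
a_3 = 1: 35/6

35/6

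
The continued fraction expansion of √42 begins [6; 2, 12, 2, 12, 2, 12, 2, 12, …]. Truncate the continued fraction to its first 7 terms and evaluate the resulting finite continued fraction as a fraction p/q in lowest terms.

109194/16849

a_0 = 6: 6/1
a_1 = 2: 13/2
a_2 = 12: 162/25
a_3 = 2: 337/52
a_4 = 12: 4206/649
a_5 = 2: 8749/1350
a_6 = 12: 109194/16849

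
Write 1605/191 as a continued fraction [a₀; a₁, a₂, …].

[8; 2, 2, 12, 3]

Repeatedly divide and take the remainder:
⌊1605/191⌋ = 8, remainder 77
⌊191/77⌋ = 2, remainder 37
⌊77/37⌋ = 2, remainder 3
⌊37/3⌋ = 12, remainder 1
⌊3/1⌋ = 3, remainder 0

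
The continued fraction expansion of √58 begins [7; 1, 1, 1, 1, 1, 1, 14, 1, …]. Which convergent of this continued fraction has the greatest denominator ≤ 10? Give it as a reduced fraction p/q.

a_0 = 7: 7/1  (≤ bound)
a_1 = 1: 8/1  (≤ bound)
a_2 = 1: 15/2  (≤ bound)
a_3 = 1: 23/3  (≤ bound)
a_4 = 1: 38/5  (≤ bound)
a_5 = 1: 61/8  (≤ bound)
a_6 = 1: 99/13  (> 10, stop)

61/8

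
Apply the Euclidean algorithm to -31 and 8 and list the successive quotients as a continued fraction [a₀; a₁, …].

⌊-31/8⌋ = -4, remainder 1
⌊8/1⌋ = 8, remainder 0

[-4; 8]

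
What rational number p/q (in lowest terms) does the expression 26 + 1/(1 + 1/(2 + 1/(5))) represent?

Use the convergent recurrence hₖ = aₖ·hₖ₋₁ + hₖ₋₂ (and likewise for the denominators kₖ):
a_0 = 26: 26/1
a_1 = 1: 27/1
a_2 = 2: 80/3
a_3 = 5: 427/16

427/16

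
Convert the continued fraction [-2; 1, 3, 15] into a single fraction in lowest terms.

-76/61

Use the convergent recurrence hₖ = aₖ·hₖ₋₁ + hₖ₋₂ (and likewise for the denominators kₖ):
a_0 = -2: -2/1
a_1 = 1: -1/1
a_2 = 3: -5/4
a_3 = 15: -76/61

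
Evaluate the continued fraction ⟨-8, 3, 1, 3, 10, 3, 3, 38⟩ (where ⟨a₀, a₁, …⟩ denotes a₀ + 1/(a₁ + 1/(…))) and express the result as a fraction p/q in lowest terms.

-469493/60707

Start with 38.
3 + 1/(38/1) = 3 + 1/38 = 115/38
3 + 1/(115/38) = 3 + 38/115 = 383/115
10 + 1/(383/115) = 10 + 115/383 = 3945/383
3 + 1/(3945/383) = 3 + 383/3945 = 12218/3945
1 + 1/(12218/3945) = 1 + 3945/12218 = 16163/12218
3 + 1/(16163/12218) = 3 + 12218/16163 = 60707/16163
-8 + 1/(60707/16163) = -8 + 16163/60707 = -469493/60707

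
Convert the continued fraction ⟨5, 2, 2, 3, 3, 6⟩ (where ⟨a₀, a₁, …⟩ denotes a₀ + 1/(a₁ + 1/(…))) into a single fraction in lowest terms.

Start with 6.
3 + 1/(6/1) = 3 + 1/6 = 19/6
3 + 1/(19/6) = 3 + 6/19 = 63/19
2 + 1/(63/19) = 2 + 19/63 = 145/63
2 + 1/(145/63) = 2 + 63/145 = 353/145
5 + 1/(353/145) = 5 + 145/353 = 1910/353

1910/353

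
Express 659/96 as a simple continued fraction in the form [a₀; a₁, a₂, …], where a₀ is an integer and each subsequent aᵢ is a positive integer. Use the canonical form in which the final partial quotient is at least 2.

⌊659/96⌋ = 6, remainder 83
⌊96/83⌋ = 1, remainder 13
⌊83/13⌋ = 6, remainder 5
⌊13/5⌋ = 2, remainder 3
⌊5/3⌋ = 1, remainder 2
⌊3/2⌋ = 1, remainder 1
⌊2/1⌋ = 2, remainder 0

[6; 1, 6, 2, 1, 1, 2]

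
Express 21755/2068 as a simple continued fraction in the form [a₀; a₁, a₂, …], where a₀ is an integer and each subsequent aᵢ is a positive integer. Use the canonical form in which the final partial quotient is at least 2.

[10; 1, 1, 12, 9, 9]

Run the Euclidean algorithm, recording each quotient:
⌊21755/2068⌋ = 10, remainder 1075
⌊2068/1075⌋ = 1, remainder 993
⌊1075/993⌋ = 1, remainder 82
⌊993/82⌋ = 12, remainder 9
⌊82/9⌋ = 9, remainder 1
⌊9/1⌋ = 9, remainder 0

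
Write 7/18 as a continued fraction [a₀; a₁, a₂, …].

Repeatedly divide and take the remainder:
⌊7/18⌋ = 0, remainder 7
⌊18/7⌋ = 2, remainder 4
⌊7/4⌋ = 1, remainder 3
⌊4/3⌋ = 1, remainder 1
⌊3/1⌋ = 3, remainder 0

[0; 2, 1, 1, 3]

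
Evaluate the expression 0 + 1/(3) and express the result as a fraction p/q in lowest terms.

Starting at the tail and folding back:
Start with 3.
0 + 1/(3/1) = 0 + 1/3 = 1/3

1/3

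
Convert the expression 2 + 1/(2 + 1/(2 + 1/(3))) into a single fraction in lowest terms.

a_0 = 2: 2/1
a_1 = 2: 5/2
a_2 = 2: 12/5
a_3 = 3: 41/17

41/17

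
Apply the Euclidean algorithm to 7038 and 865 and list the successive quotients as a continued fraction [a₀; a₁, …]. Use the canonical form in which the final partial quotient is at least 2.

⌊7038/865⌋ = 8, remainder 118
⌊865/118⌋ = 7, remainder 39
⌊118/39⌋ = 3, remainder 1
⌊39/1⌋ = 39, remainder 0

[8; 7, 3, 39]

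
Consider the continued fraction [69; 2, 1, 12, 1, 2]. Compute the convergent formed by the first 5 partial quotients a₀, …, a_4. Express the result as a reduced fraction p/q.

2843/41

a_0 = 69: 69/1
a_1 = 2: 139/2
a_2 = 1: 208/3
a_3 = 12: 2635/38
a_4 = 1: 2843/41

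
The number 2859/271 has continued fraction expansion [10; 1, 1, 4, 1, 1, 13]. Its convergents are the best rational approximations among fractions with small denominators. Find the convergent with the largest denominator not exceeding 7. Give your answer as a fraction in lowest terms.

21/2

a_0 = 10: 10/1  (≤ bound)
a_1 = 1: 11/1  (≤ bound)
a_2 = 1: 21/2  (≤ bound)
a_3 = 4: 95/9  (> 7, stop)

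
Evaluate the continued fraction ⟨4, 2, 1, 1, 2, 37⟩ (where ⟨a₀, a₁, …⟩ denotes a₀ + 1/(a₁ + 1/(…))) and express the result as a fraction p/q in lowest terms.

2131/486

Start with 37.
2 + 1/(37/1) = 2 + 1/37 = 75/37
1 + 1/(75/37) = 1 + 37/75 = 112/75
1 + 1/(112/75) = 1 + 75/112 = 187/112
2 + 1/(187/112) = 2 + 112/187 = 486/187
4 + 1/(486/187) = 4 + 187/486 = 2131/486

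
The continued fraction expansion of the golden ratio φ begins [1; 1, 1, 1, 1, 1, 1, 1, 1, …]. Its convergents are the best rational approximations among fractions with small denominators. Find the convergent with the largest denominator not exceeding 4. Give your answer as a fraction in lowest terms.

5/3

a_0 = 1: 1/1  (≤ bound)
a_1 = 1: 2/1  (≤ bound)
a_2 = 1: 3/2  (≤ bound)
a_3 = 1: 5/3  (≤ bound)
a_4 = 1: 8/5  (> 4, stop)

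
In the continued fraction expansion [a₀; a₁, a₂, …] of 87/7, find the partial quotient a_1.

2

87 ÷ 7 → quotient 12, remainder 3
7 ÷ 3 → quotient 2, remainder 1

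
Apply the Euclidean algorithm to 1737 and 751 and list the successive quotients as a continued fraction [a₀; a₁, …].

Repeatedly divide and take the remainder:
1737 ÷ 751 → quotient 2, remainder 235
751 ÷ 235 → quotient 3, remainder 46
235 ÷ 46 → quotient 5, remainder 5
46 ÷ 5 → quotient 9, remainder 1
5 ÷ 1 → quotient 5, remainder 0

[2; 3, 5, 9, 5]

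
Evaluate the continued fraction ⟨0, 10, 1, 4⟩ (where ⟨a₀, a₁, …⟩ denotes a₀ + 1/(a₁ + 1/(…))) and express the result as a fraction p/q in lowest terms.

a_0 = 0: 0/1
a_1 = 10: 1/10
a_2 = 1: 1/11
a_3 = 4: 5/54

5/54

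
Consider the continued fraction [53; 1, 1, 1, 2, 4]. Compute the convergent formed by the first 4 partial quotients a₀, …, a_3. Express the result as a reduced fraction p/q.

161/3

a_0 = 53: 53/1
a_1 = 1: 54/1
a_2 = 1: 107/2
a_3 = 1: 161/3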